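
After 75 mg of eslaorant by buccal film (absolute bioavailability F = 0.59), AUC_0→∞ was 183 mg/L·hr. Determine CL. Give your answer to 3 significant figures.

CL = F × Dose / AUC_0→∞
   = 0.59 × 75 / 183 = 0.241803 L/hr

CL = 0.242 L/hr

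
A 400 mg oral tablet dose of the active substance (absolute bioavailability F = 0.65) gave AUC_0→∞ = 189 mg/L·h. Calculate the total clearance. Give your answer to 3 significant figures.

CL = F × Dose / AUC_0→∞
   = 0.65 × 400 / 189 = 1.37566 L/h

CL = 1.38 L/h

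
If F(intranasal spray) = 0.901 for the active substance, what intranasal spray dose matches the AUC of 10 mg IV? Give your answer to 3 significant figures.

D_intranasal = 11.1 mg

For equal systemic exposure: F × D_ev = D_iv
D_ev = D_iv / F = 10 / 0.901 = 11.0988 mg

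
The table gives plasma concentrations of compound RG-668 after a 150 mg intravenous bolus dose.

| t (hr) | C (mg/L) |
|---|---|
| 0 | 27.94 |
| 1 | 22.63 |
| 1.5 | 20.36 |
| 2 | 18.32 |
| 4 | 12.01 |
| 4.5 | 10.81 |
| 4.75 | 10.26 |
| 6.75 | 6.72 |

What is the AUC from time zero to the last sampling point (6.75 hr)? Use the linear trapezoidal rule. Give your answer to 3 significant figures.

AUC = 101 mg/L·hr

Trapezoidal AUC_0→6.75:
  [0→1]: (27.94+22.63)/2 × 1 = 25.285
  [1→1.5]: (22.63+20.36)/2 × 0.5 = 10.7475
  [1.5→2]: (20.36+18.32)/2 × 0.5 = 9.67
  [2→4]: (18.32+12.01)/2 × 2 = 30.33
  [4→4.5]: (12.01+10.81)/2 × 0.5 = 5.705
  [4.5→4.75]: (10.81+10.26)/2 × 0.25 = 2.63375
  [4.75→6.75]: (10.26+6.72)/2 × 2 = 16.98
  Sum = 101.35125 mg/L·hr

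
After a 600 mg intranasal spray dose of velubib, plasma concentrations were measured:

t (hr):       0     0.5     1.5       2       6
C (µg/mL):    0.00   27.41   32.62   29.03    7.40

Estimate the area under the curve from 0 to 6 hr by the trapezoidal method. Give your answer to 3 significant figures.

AUC = 125 µg/mL·hr

Trapezoidal AUC_0→6:
  [0→0.5]: (0.00+27.41)/2 × 0.5 = 6.8525
  [0.5→1.5]: (27.41+32.62)/2 × 1 = 30.015
  [1.5→2]: (32.62+29.03)/2 × 0.5 = 15.4125
  [2→6]: (29.03+7.40)/2 × 4 = 72.86
  Sum = 125.14 µg/mL·hr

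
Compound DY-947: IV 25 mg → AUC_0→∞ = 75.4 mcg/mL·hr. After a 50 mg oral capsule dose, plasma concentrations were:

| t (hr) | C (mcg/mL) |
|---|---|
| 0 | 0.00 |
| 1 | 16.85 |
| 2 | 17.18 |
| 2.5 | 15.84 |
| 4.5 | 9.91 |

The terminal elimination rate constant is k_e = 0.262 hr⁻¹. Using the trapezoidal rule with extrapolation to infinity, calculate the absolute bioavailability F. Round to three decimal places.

F = 0.645

Trapezoidal AUC_0→4.5 (oral capsule):
  [0→1]: (0.00+16.85)/2 × 1 = 8.425
  [1→2]: (16.85+17.18)/2 × 1 = 17.015
  [2→2.5]: (17.18+15.84)/2 × 0.5 = 8.255
  [2.5→4.5]: (15.84+9.91)/2 × 2 = 25.75
  Sum = 59.445 mcg/mL·hr
Tail: C_last/k_e = 9.91/0.262 = 37.824
AUC_0→∞ (oral capsule) = 59.445 + 37.824 = 97.269 mcg/mL·hr
F = (AUC_ev/D_ev)/(AUC_iv/D_iv) = (97.269/50)/(75.4/25) = 1.94538/3.016 = 0.6450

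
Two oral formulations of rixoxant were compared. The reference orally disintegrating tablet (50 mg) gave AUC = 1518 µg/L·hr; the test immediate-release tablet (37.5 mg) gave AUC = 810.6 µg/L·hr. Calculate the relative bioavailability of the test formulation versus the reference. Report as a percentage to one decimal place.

F_rel = (AUC_test/D_test) / (AUC_ref/D_ref)
      = (810.6/37.5) / (1518/50)
      = 21.616 / 30.36 = 0.7120 = 71.20%

F_rel = 71.2%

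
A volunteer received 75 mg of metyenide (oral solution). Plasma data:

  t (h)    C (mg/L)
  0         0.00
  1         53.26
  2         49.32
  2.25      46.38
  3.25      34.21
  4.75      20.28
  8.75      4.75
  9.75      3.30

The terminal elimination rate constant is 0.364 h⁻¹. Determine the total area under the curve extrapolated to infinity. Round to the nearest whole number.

Trapezoidal AUC_0→9.75:
  [0→1]: (0.00+53.26)/2 × 1 = 26.63
  [1→2]: (53.26+49.32)/2 × 1 = 51.29
  [2→2.25]: (49.32+46.38)/2 × 0.25 = 11.9625
  [2.25→3.25]: (46.38+34.21)/2 × 1 = 40.295
  [3.25→4.75]: (34.21+20.28)/2 × 1.5 = 40.8675
  [4.75→8.75]: (20.28+4.75)/2 × 4 = 50.06
  [8.75→9.75]: (4.75+3.30)/2 × 1 = 4.025
  Sum = 225.13 mg/L·h
Extrapolated tail: C_last / k_e = 3.30 / 0.364 = 9.066
AUC_0→∞ = 225.13 + 9.066 = 234.196 mg/L·h

AUC = 234 mg/L·h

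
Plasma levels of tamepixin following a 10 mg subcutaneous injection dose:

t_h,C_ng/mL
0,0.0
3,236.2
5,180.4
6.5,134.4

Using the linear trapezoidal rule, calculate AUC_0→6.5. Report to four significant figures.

AUC = 1007 ng/mL·h

Trapezoidal AUC_0→6.5:
  [0→3]: (0.0+236.2)/2 × 3 = 354.3
  [3→5]: (236.2+180.4)/2 × 2 = 416.6
  [5→6.5]: (180.4+134.4)/2 × 1.5 = 236.1
  Sum = 1007.0 ng/mL·h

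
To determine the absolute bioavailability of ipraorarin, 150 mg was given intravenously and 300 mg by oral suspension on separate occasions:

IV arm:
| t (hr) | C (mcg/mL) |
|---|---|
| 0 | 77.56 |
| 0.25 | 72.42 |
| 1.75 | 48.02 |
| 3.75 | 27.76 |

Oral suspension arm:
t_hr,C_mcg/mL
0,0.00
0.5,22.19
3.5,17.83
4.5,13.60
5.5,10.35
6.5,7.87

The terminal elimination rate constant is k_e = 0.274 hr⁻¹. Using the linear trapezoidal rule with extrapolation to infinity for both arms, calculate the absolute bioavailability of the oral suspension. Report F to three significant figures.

Trapezoidal AUC_0→3.75 (IV):
  [0→0.25]: (77.56+72.42)/2 × 0.25 = 18.7475
  [0.25→1.75]: (72.42+48.02)/2 × 1.5 = 90.33
  [1.75→3.75]: (48.02+27.76)/2 × 2 = 75.78
  Sum = 184.8575 mcg/mL·hr
IV tail: 27.76/0.274 = 101.314; AUC_iv,0→∞ = 184.8575 + 101.314 = 286.1715 mcg/mL·hr
Trapezoidal AUC_0→6.5 (oral suspension):
  [0→0.5]: (0.00+22.19)/2 × 0.5 = 5.5475
  [0.5→3.5]: (22.19+17.83)/2 × 3 = 60.03
  [3.5→4.5]: (17.83+13.60)/2 × 1 = 15.715
  [4.5→5.5]: (13.60+10.35)/2 × 1 = 11.975
  [5.5→6.5]: (10.35+7.87)/2 × 1 = 9.11
  Sum = 102.3775 mcg/mL·hr
oral suspension tail: 7.87/0.274 = 28.723; AUC_ev,0→∞ = 102.3775 + 28.723 = 131.1005 mcg/mL·hr
F = (AUC_ev/D_ev)/(AUC_iv/D_iv) = (131.1005/300)/(286.1715/150) = 0.437002/1.90781 = 0.2291

F = 0.229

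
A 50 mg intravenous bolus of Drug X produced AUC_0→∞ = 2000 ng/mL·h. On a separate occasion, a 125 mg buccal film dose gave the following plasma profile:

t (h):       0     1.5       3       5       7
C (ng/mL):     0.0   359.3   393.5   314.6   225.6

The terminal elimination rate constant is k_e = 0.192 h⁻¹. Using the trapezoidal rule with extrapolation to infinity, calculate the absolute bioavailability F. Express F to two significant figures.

F = 0.65

Trapezoidal AUC_0→7 (buccal film):
  [0→1.5]: (0.0+359.3)/2 × 1.5 = 269.475
  [1.5→3]: (359.3+393.5)/2 × 1.5 = 564.6
  [3→5]: (393.5+314.6)/2 × 2 = 708.1
  [5→7]: (314.6+225.6)/2 × 2 = 540.2
  Sum = 2082.375 ng/mL·h
Tail: C_last/k_e = 225.6/0.192 = 1175.000
AUC_0→∞ (buccal film) = 2082.375 + 1175.000 = 3257.375 ng/mL·h
F = (AUC_ev/D_ev)/(AUC_iv/D_iv) = (3257.375/125)/(2000/50) = 26.059/40 = 0.6515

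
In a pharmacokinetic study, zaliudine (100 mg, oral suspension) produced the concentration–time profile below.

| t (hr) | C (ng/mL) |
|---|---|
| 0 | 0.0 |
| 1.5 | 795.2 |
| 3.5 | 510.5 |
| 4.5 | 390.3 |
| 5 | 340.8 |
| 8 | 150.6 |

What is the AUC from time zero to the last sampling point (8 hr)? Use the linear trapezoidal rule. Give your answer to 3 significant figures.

AUC = 3270 ng/mL·hr

Trapezoidal AUC_0→8:
  [0→1.5]: (0.0+795.2)/2 × 1.5 = 596.4
  [1.5→3.5]: (795.2+510.5)/2 × 2 = 1305.7
  [3.5→4.5]: (510.5+390.3)/2 × 1 = 450.4
  [4.5→5]: (390.3+340.8)/2 × 0.5 = 182.775
  [5→8]: (340.8+150.6)/2 × 3 = 737.1
  Sum = 3272.375 ng/mL·hr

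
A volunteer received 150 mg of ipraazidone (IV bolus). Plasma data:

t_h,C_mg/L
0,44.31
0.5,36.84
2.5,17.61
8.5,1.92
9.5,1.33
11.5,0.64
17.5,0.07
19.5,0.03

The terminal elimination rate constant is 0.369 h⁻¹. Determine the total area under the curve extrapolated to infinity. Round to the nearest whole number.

AUC = 139 mg/L·h

Trapezoidal AUC_0→19.5:
  [0→0.5]: (44.31+36.84)/2 × 0.5 = 20.2875
  [0.5→2.5]: (36.84+17.61)/2 × 2 = 54.45
  [2.5→8.5]: (17.61+1.92)/2 × 6 = 58.59
  [8.5→9.5]: (1.92+1.33)/2 × 1 = 1.625
  [9.5→11.5]: (1.33+0.64)/2 × 2 = 1.97
  [11.5→17.5]: (0.64+0.07)/2 × 6 = 2.13
  [17.5→19.5]: (0.07+0.03)/2 × 2 = 0.1
  Sum = 139.1525 mg/L·h
Extrapolated tail: C_last / k_e = 0.03 / 0.369 = 0.081
AUC_0→∞ = 139.1525 + 0.081 = 139.2335 mg/L·h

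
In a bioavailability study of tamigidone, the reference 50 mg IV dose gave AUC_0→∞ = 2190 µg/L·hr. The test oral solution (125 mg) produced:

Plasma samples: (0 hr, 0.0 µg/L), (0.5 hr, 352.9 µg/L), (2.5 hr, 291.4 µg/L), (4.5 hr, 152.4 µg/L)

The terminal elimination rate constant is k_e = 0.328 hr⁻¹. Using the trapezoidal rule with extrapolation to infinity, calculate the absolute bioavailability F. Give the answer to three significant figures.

F = 0.300

Trapezoidal AUC_0→4.5 (oral solution):
  [0→0.5]: (0.0+352.9)/2 × 0.5 = 88.225
  [0.5→2.5]: (352.9+291.4)/2 × 2 = 644.3
  [2.5→4.5]: (291.4+152.4)/2 × 2 = 443.8
  Sum = 1176.325 µg/L·hr
Tail: C_last/k_e = 152.4/0.328 = 464.634
AUC_0→∞ (oral solution) = 1176.325 + 464.634 = 1640.959 µg/L·hr
F = (AUC_ev/D_ev)/(AUC_iv/D_iv) = (1640.959/125)/(2190/50) = 13.127672/43.8 = 0.2997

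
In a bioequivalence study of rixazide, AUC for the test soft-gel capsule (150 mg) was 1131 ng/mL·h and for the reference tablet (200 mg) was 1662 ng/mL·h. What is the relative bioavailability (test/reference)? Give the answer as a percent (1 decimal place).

F_rel = 90.7%

F_rel = (AUC_test/D_test) / (AUC_ref/D_ref)
      = (1131/150) / (1662/200)
      = 7.54 / 8.31 = 0.9073 = 90.73%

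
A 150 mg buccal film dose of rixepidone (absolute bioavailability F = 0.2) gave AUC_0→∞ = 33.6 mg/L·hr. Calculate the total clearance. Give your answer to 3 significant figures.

CL = F × Dose / AUC_0→∞
   = 0.2 × 150 / 33.6 = 0.892857 L/hr

CL = 0.893 L/hr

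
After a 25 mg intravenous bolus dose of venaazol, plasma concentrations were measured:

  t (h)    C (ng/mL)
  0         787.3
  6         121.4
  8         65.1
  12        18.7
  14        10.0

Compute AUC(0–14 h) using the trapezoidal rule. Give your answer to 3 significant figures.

AUC = 3110 ng/mL·h

Trapezoidal AUC_0→14:
  [0→6]: (787.3+121.4)/2 × 6 = 2726.1
  [6→8]: (121.4+65.1)/2 × 2 = 186.5
  [8→12]: (65.1+18.7)/2 × 4 = 167.6
  [12→14]: (18.7+10.0)/2 × 2 = 28.7
  Sum = 3108.9 ng/mL·h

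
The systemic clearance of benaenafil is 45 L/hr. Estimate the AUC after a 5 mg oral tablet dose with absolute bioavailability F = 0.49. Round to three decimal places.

AUC = 0.054 mg/L·hr

AUC_0→∞ = F × Dose / CL
        = 0.49 × 5 / 45 = 0.0544444 mg/L·hr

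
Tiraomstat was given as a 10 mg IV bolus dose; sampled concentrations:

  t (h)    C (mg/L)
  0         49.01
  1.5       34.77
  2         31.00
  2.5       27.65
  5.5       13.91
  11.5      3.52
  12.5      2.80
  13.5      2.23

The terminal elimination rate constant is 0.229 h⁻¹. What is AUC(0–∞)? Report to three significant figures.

AUC = 224 mg/L·h

Trapezoidal AUC_0→13.5:
  [0→1.5]: (49.01+34.77)/2 × 1.5 = 62.835
  [1.5→2]: (34.77+31.00)/2 × 0.5 = 16.4425
  [2→2.5]: (31.00+27.65)/2 × 0.5 = 14.6625
  [2.5→5.5]: (27.65+13.91)/2 × 3 = 62.34
  [5.5→11.5]: (13.91+3.52)/2 × 6 = 52.29
  [11.5→12.5]: (3.52+2.80)/2 × 1 = 3.16
  [12.5→13.5]: (2.80+2.23)/2 × 1 = 2.515
  Sum = 214.245 mg/L·h
Extrapolated tail: C_last / k_e = 2.23 / 0.229 = 9.738
AUC_0→∞ = 214.245 + 9.738 = 223.983 mg/L·h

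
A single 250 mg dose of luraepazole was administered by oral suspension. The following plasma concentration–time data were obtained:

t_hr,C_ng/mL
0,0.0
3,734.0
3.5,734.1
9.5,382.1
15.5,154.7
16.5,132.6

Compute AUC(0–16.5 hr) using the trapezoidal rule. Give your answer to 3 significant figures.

Trapezoidal AUC_0→16.5:
  [0→3]: (0.0+734.0)/2 × 3 = 1101.0
  [3→3.5]: (734.0+734.1)/2 × 0.5 = 367.025
  [3.5→9.5]: (734.1+382.1)/2 × 6 = 3348.6
  [9.5→15.5]: (382.1+154.7)/2 × 6 = 1610.4
  [15.5→16.5]: (154.7+132.6)/2 × 1 = 143.65
  Sum = 6570.675 ng/mL·hr

AUC = 6570 ng/mL·hr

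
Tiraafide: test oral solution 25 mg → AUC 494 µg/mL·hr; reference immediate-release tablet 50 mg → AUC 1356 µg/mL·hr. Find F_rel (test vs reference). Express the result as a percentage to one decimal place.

F_rel = 72.9%

F_rel = (AUC_test/D_test) / (AUC_ref/D_ref)
      = (494/25) / (1356/50)
      = 19.76 / 27.12 = 0.7286 = 72.86%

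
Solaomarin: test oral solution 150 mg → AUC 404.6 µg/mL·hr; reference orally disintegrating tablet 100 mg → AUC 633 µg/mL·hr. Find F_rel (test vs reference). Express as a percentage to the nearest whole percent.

F_rel = (AUC_test/D_test) / (AUC_ref/D_ref)
      = (404.6/150) / (633/100)
      = 2.69733 / 6.33 = 0.4261 = 42.61%

F_rel = 43%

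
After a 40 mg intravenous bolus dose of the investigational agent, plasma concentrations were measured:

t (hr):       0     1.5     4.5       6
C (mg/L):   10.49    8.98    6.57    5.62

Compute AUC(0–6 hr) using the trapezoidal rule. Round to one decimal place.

Trapezoidal AUC_0→6:
  [0→1.5]: (10.49+8.98)/2 × 1.5 = 14.6025
  [1.5→4.5]: (8.98+6.57)/2 × 3 = 23.325
  [4.5→6]: (6.57+5.62)/2 × 1.5 = 9.1425
  Sum = 47.07 mg/L·hr

AUC = 47.1 mg/L·hr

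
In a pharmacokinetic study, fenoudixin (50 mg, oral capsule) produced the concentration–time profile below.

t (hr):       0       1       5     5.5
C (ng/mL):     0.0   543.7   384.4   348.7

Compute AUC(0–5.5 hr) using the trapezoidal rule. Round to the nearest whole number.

Trapezoidal AUC_0→5.5:
  [0→1]: (0.0+543.7)/2 × 1 = 271.85
  [1→5]: (543.7+384.4)/2 × 4 = 1856.2
  [5→5.5]: (384.4+348.7)/2 × 0.5 = 183.275
  Sum = 2311.325 ng/mL·hr

AUC = 2311 ng/mL·hr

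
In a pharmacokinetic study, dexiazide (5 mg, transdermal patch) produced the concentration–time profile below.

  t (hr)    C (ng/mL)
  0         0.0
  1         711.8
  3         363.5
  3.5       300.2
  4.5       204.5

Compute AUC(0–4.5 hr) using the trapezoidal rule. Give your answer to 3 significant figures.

Trapezoidal AUC_0→4.5:
  [0→1]: (0.0+711.8)/2 × 1 = 355.9
  [1→3]: (711.8+363.5)/2 × 2 = 1075.3
  [3→3.5]: (363.5+300.2)/2 × 0.5 = 165.925
  [3.5→4.5]: (300.2+204.5)/2 × 1 = 252.35
  Sum = 1849.475 ng/mL·hr

AUC = 1850 ng/mL·hr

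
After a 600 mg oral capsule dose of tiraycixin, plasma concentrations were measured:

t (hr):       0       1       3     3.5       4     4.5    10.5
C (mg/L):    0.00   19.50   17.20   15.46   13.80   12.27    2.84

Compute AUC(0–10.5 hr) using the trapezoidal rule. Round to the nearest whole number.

Trapezoidal AUC_0→10.5:
  [0→1]: (0.00+19.50)/2 × 1 = 9.75
  [1→3]: (19.50+17.20)/2 × 2 = 36.7
  [3→3.5]: (17.20+15.46)/2 × 0.5 = 8.165
  [3.5→4]: (15.46+13.80)/2 × 0.5 = 7.315
  [4→4.5]: (13.80+12.27)/2 × 0.5 = 6.5175
  [4.5→10.5]: (12.27+2.84)/2 × 6 = 45.33
  Sum = 113.7775 mg/L·hr

AUC = 114 mg/L·hr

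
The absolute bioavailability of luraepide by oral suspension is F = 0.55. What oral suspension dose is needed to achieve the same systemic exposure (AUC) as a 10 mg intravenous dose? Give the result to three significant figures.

For equal systemic exposure: F × D_ev = D_iv
D_ev = D_iv / F = 10 / 0.55 = 18.1818 mg

D_oral = 18.2 mg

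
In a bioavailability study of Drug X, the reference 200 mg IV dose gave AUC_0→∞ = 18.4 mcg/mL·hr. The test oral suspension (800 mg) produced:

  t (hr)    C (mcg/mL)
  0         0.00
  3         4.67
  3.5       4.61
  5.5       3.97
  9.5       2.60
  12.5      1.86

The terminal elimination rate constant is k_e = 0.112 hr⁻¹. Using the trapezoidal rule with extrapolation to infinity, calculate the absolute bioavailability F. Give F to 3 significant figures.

F = 0.738

Trapezoidal AUC_0→12.5 (oral suspension):
  [0→3]: (0.00+4.67)/2 × 3 = 7.005
  [3→3.5]: (4.67+4.61)/2 × 0.5 = 2.32
  [3.5→5.5]: (4.61+3.97)/2 × 2 = 8.58
  [5.5→9.5]: (3.97+2.60)/2 × 4 = 13.14
  [9.5→12.5]: (2.60+1.86)/2 × 3 = 6.69
  Sum = 37.735 mcg/mL·hr
Tail: C_last/k_e = 1.86/0.112 = 16.607
AUC_0→∞ (oral suspension) = 37.735 + 16.607 = 54.342 mcg/mL·hr
F = (AUC_ev/D_ev)/(AUC_iv/D_iv) = (54.342/800)/(18.4/200) = 0.0679275/0.092 = 0.7383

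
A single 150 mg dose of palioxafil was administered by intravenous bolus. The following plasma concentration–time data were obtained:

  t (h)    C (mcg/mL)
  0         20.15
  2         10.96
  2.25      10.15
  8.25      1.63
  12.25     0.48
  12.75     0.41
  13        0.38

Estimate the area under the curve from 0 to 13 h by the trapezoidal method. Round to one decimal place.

Trapezoidal AUC_0→13:
  [0→2]: (20.15+10.96)/2 × 2 = 31.11
  [2→2.25]: (10.96+10.15)/2 × 0.25 = 2.63875
  [2.25→8.25]: (10.15+1.63)/2 × 6 = 35.34
  [8.25→12.25]: (1.63+0.48)/2 × 4 = 4.22
  [12.25→12.75]: (0.48+0.41)/2 × 0.5 = 0.2225
  [12.75→13]: (0.41+0.38)/2 × 0.25 = 0.09875
  Sum = 73.63 mcg/mL·h

AUC = 73.6 mcg/mL·h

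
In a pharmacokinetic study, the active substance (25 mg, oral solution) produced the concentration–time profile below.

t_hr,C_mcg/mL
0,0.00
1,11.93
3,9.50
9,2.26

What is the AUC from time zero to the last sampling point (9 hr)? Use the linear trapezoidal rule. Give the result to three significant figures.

AUC = 62.7 mcg/mL·hr

Trapezoidal AUC_0→9:
  [0→1]: (0.00+11.93)/2 × 1 = 5.965
  [1→3]: (11.93+9.50)/2 × 2 = 21.43
  [3→9]: (9.50+2.26)/2 × 6 = 35.28
  Sum = 62.675 mcg/mL·hr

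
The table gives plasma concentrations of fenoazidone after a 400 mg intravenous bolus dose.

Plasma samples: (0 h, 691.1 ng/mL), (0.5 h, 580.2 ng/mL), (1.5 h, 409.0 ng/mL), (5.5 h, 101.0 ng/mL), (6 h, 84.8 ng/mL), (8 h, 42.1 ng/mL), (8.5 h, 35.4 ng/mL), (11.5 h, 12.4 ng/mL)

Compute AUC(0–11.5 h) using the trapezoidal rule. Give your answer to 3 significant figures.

Trapezoidal AUC_0→11.5:
  [0→0.5]: (691.1+580.2)/2 × 0.5 = 317.825
  [0.5→1.5]: (580.2+409.0)/2 × 1 = 494.6
  [1.5→5.5]: (409.0+101.0)/2 × 4 = 1020.0
  [5.5→6]: (101.0+84.8)/2 × 0.5 = 46.45
  [6→8]: (84.8+42.1)/2 × 2 = 126.9
  [8→8.5]: (42.1+35.4)/2 × 0.5 = 19.375
  [8.5→11.5]: (35.4+12.4)/2 × 3 = 71.7
  Sum = 2096.85 ng/mL·h

AUC = 2100 ng/mL·h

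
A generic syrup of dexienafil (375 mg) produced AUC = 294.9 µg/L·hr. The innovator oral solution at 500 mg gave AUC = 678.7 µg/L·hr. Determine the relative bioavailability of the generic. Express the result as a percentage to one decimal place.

F_rel = 57.9%

F_rel = (AUC_test/D_test) / (AUC_ref/D_ref)
      = (294.9/375) / (678.7/500)
      = 0.7864 / 1.3574 = 0.5793 = 57.93%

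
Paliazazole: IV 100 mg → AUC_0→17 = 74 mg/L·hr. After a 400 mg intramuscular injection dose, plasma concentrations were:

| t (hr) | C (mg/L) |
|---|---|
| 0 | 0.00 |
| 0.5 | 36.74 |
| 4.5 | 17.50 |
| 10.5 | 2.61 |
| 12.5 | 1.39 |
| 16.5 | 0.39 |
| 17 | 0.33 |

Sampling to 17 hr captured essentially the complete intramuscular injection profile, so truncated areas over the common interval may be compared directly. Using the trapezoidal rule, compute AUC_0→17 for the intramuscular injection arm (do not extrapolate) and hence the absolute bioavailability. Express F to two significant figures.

F = 0.63

Trapezoidal AUC_0→17 (intramuscular injection):
  [0→0.5]: (0.00+36.74)/2 × 0.5 = 9.185
  [0.5→4.5]: (36.74+17.50)/2 × 4 = 108.48
  [4.5→10.5]: (17.50+2.61)/2 × 6 = 60.33
  [10.5→12.5]: (2.61+1.39)/2 × 2 = 4.0
  [12.5→16.5]: (1.39+0.39)/2 × 4 = 3.56
  [16.5→17]: (0.39+0.33)/2 × 0.5 = 0.18
  Sum = 185.735 mg/L·hr
F = (AUC_ev/D_ev)/(AUC_iv/D_iv) = (185.735/400)/(74/100) = 0.4643375/0.74 = 0.6275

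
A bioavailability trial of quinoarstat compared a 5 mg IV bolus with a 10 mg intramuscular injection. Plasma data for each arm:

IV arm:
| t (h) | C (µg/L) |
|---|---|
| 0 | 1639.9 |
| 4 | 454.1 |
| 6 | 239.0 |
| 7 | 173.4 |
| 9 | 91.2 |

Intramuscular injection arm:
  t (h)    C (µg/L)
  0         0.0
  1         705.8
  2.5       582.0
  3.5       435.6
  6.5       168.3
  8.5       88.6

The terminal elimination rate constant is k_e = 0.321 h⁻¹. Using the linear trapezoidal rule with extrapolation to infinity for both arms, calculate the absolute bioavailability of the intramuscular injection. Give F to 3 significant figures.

Trapezoidal AUC_0→9 (IV):
  [0→4]: (1639.9+454.1)/2 × 4 = 4188.0
  [4→6]: (454.1+239.0)/2 × 2 = 693.1
  [6→7]: (239.0+173.4)/2 × 1 = 206.2
  [7→9]: (173.4+91.2)/2 × 2 = 264.6
  Sum = 5351.9 µg/L·h
IV tail: 91.2/0.321 = 284.112; AUC_iv,0→∞ = 5351.9 + 284.112 = 5636.012 µg/L·h
Trapezoidal AUC_0→8.5 (intramuscular injection):
  [0→1]: (0.0+705.8)/2 × 1 = 352.9
  [1→2.5]: (705.8+582.0)/2 × 1.5 = 965.85
  [2.5→3.5]: (582.0+435.6)/2 × 1 = 508.8
  [3.5→6.5]: (435.6+168.3)/2 × 3 = 905.85
  [6.5→8.5]: (168.3+88.6)/2 × 2 = 256.9
  Sum = 2990.3 µg/L·h
intramuscular injection tail: 88.6/0.321 = 276.012; AUC_ev,0→∞ = 2990.3 + 276.012 = 3266.312 µg/L·h
F = (AUC_ev/D_ev)/(AUC_iv/D_iv) = (3266.312/10)/(5636.012/5) = 326.6312/1127.2024 = 0.2898

F = 0.290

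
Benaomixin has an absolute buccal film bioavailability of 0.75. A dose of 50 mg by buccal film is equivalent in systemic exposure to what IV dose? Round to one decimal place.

D_iv = 37.5 mg

Systemic exposure from an extravascular dose = F × D_ev, so the equivalent IV dose is F × D_ev.
D_iv = F × D_ev = 0.75 × 50 = 37.5 mg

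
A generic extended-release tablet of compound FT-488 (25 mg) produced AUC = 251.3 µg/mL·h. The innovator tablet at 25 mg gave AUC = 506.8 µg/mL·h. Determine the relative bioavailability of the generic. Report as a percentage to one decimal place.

F_rel = (AUC_test/D_test) / (AUC_ref/D_ref)
      = (251.3/25) / (506.8/25)
      = 10.052 / 20.272 = 0.4959 = 49.59%

F_rel = 49.6%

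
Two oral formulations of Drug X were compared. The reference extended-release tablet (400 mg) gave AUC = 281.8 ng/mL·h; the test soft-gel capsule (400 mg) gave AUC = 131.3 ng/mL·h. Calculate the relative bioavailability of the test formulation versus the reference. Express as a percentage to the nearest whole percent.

F_rel = (AUC_test/D_test) / (AUC_ref/D_ref)
      = (131.3/400) / (281.8/400)
      = 0.32825 / 0.7045 = 0.4659 = 46.59%

F_rel = 47%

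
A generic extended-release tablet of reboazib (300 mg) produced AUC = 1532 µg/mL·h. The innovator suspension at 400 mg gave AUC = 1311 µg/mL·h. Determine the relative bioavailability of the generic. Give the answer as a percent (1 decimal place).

F_rel = 155.8%

F_rel = (AUC_test/D_test) / (AUC_ref/D_ref)
      = (1532/300) / (1311/400)
      = 5.10667 / 3.2775 = 1.5581 = 155.81%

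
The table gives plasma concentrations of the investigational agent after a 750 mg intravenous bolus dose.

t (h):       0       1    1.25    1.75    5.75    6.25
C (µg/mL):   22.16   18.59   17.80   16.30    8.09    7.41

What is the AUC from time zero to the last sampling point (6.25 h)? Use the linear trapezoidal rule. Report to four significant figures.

AUC = 86.10 µg/mL·h

Trapezoidal AUC_0→6.25:
  [0→1]: (22.16+18.59)/2 × 1 = 20.375
  [1→1.25]: (18.59+17.80)/2 × 0.25 = 4.54875
  [1.25→1.75]: (17.80+16.30)/2 × 0.5 = 8.525
  [1.75→5.75]: (16.30+8.09)/2 × 4 = 48.78
  [5.75→6.25]: (8.09+7.41)/2 × 0.5 = 3.875
  Sum = 86.10375 µg/mL·h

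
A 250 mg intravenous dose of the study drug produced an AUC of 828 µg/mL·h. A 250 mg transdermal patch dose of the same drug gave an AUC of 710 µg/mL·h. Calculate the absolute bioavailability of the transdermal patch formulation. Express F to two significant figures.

F = 0.86

F = (AUC_ev / D_ev) / (AUC_iv / D_iv)
  = (710/250) / (828/250)
  = 2.84 / 3.312 = 0.8575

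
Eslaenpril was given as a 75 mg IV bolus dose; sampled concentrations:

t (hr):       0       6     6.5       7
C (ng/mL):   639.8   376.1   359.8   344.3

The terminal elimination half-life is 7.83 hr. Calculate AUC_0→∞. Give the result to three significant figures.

AUC = 7300 ng/mL·hr

Trapezoidal AUC_0→7:
  [0→6]: (639.8+376.1)/2 × 6 = 3047.7
  [6→6.5]: (376.1+359.8)/2 × 0.5 = 183.975
  [6.5→7]: (359.8+344.3)/2 × 0.5 = 176.025
  Sum = 3407.7 ng/mL·hr
k_e = ln2 / t½ = 0.693147 / 7.83 = 0.0885 hr^-1
Extrapolated tail: C_last / k_e = 344.3 / 0.0885 = 3890.395
AUC_0→∞ = 3407.7 + 3890.395 = 7298.095 ng/mL·hr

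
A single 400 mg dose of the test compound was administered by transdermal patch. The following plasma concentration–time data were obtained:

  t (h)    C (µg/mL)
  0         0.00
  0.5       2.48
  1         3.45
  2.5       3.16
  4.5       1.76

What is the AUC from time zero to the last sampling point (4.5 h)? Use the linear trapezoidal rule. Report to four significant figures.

Trapezoidal AUC_0→4.5:
  [0→0.5]: (0.00+2.48)/2 × 0.5 = 0.62
  [0.5→1]: (2.48+3.45)/2 × 0.5 = 1.4825
  [1→2.5]: (3.45+3.16)/2 × 1.5 = 4.9575
  [2.5→4.5]: (3.16+1.76)/2 × 2 = 4.92
  Sum = 11.98 µg/mL·h

AUC = 11.98 µg/mL·h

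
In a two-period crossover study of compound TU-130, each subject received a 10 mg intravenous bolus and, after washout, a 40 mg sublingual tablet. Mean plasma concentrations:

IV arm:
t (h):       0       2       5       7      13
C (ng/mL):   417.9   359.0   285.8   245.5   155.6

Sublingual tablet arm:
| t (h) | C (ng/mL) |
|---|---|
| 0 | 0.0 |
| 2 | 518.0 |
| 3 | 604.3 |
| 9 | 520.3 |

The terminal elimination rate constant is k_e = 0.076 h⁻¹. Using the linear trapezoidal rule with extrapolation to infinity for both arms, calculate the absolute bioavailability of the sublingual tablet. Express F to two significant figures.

Trapezoidal AUC_0→13 (IV):
  [0→2]: (417.9+359.0)/2 × 2 = 776.9
  [2→5]: (359.0+285.8)/2 × 3 = 967.2
  [5→7]: (285.8+245.5)/2 × 2 = 531.3
  [7→13]: (245.5+155.6)/2 × 6 = 1203.3
  Sum = 3478.7 ng/mL·h
IV tail: 155.6/0.076 = 2047.368; AUC_iv,0→∞ = 3478.7 + 2047.368 = 5526.068 ng/mL·h
Trapezoidal AUC_0→9 (sublingual tablet):
  [0→2]: (0.0+518.0)/2 × 2 = 518.0
  [2→3]: (518.0+604.3)/2 × 1 = 561.15
  [3→9]: (604.3+520.3)/2 × 6 = 3373.8
  Sum = 4452.95 ng/mL·h
sublingual tablet tail: 520.3/0.076 = 6846.053; AUC_ev,0→∞ = 4452.95 + 6846.053 = 11299.003 ng/mL·h
F = (AUC_ev/D_ev)/(AUC_iv/D_iv) = (11299.003/40)/(5526.068/10) = 282.475/552.6068 = 0.5112

F = 0.51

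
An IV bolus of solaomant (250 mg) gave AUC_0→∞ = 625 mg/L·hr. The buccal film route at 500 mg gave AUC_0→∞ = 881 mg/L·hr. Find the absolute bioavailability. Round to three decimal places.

F = 0.705

F = (AUC_ev / D_ev) / (AUC_iv / D_iv)
  = (881/500) / (625/250)
  = 1.762 / 2.5 = 0.7048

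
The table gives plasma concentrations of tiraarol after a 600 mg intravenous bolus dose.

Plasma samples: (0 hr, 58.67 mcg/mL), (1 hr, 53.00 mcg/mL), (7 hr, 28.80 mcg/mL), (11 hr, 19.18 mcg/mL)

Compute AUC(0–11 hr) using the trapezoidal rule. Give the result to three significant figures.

AUC = 397 mcg/mL·hr

Trapezoidal AUC_0→11:
  [0→1]: (58.67+53.00)/2 × 1 = 55.835
  [1→7]: (53.00+28.80)/2 × 6 = 245.4
  [7→11]: (28.80+19.18)/2 × 4 = 95.96
  Sum = 397.195 mcg/mL·hr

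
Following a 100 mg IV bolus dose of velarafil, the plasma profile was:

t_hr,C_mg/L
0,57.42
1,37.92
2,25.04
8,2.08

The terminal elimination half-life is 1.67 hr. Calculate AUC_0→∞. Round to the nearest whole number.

AUC = 166 mg/L·hr

Trapezoidal AUC_0→8:
  [0→1]: (57.42+37.92)/2 × 1 = 47.67
  [1→2]: (37.92+25.04)/2 × 1 = 31.48
  [2→8]: (25.04+2.08)/2 × 6 = 81.36
  Sum = 160.51 mg/L·hr
k_e = ln2 / t½ = 0.693147 / 1.67 = 0.4151 hr^-1
Extrapolated tail: C_last / k_e = 2.08 / 0.4151 = 5.011
AUC_0→∞ = 160.51 + 5.011 = 165.521 mg/L·hr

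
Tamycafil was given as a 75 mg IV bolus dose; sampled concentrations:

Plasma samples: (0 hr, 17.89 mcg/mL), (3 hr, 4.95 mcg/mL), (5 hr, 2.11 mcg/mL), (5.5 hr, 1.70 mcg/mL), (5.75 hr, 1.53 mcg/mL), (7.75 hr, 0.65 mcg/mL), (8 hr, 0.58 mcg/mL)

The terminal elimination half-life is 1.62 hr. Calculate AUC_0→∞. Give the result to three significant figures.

Trapezoidal AUC_0→8:
  [0→3]: (17.89+4.95)/2 × 3 = 34.26
  [3→5]: (4.95+2.11)/2 × 2 = 7.06
  [5→5.5]: (2.11+1.70)/2 × 0.5 = 0.9525
  [5.5→5.75]: (1.70+1.53)/2 × 0.25 = 0.40375
  [5.75→7.75]: (1.53+0.65)/2 × 2 = 2.18
  [7.75→8]: (0.65+0.58)/2 × 0.25 = 0.15375
  Sum = 45.01 mcg/mL·hr
k_e = ln2 / t½ = 0.693147 / 1.62 = 0.4279 hr^-1
Extrapolated tail: C_last / k_e = 0.58 / 0.4279 = 1.355
AUC_0→∞ = 45.01 + 1.355 = 46.365 mcg/mL·hr

AUC = 46.4 mcg/mL·hr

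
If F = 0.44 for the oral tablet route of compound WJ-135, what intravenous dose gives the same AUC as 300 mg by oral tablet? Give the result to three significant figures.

Systemic exposure from an extravascular dose = F × D_ev, so the equivalent IV dose is F × D_ev.
D_iv = F × D_ev = 0.44 × 300 = 132 mg

D_iv = 132 mg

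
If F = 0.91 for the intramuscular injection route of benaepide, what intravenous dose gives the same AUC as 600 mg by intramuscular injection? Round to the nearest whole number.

D_iv = 546 mg

Systemic exposure from an extravascular dose = F × D_ev, so the equivalent IV dose is F × D_ev.
D_iv = F × D_ev = 0.91 × 600 = 546 mg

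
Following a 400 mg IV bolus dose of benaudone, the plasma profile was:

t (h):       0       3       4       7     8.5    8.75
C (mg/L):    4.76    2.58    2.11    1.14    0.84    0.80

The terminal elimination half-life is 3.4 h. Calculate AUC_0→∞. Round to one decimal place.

Trapezoidal AUC_0→8.75:
  [0→3]: (4.76+2.58)/2 × 3 = 11.01
  [3→4]: (2.58+2.11)/2 × 1 = 2.345
  [4→7]: (2.11+1.14)/2 × 3 = 4.875
  [7→8.5]: (1.14+0.84)/2 × 1.5 = 1.485
  [8.5→8.75]: (0.84+0.80)/2 × 0.25 = 0.205
  Sum = 19.92 mg/L·h
k_e = ln2 / t½ = 0.693147 / 3.4 = 0.2039 h^-1
Extrapolated tail: C_last / k_e = 0.80 / 0.2039 = 3.923
AUC_0→∞ = 19.92 + 3.923 = 23.843 mg/L·h

AUC = 23.8 mg/L·h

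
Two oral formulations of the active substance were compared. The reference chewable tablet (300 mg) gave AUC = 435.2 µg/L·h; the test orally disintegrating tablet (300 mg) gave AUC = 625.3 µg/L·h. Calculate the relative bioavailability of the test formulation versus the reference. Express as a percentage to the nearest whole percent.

F_rel = 144%

F_rel = (AUC_test/D_test) / (AUC_ref/D_ref)
      = (625.3/300) / (435.2/300)
      = 2.08433 / 1.45067 = 1.4368 = 143.68%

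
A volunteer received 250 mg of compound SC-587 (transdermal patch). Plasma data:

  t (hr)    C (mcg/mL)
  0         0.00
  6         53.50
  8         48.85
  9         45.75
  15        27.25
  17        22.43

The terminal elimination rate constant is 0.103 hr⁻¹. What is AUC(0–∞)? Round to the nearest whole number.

Trapezoidal AUC_0→17:
  [0→6]: (0.00+53.50)/2 × 6 = 160.5
  [6→8]: (53.50+48.85)/2 × 2 = 102.35
  [8→9]: (48.85+45.75)/2 × 1 = 47.3
  [9→15]: (45.75+27.25)/2 × 6 = 219.0
  [15→17]: (27.25+22.43)/2 × 2 = 49.68
  Sum = 578.83 mcg/mL·hr
Extrapolated tail: C_last / k_e = 22.43 / 0.103 = 217.767
AUC_0→∞ = 578.83 + 217.767 = 796.597 mcg/mL·hr

AUC = 797 mcg/mL·hr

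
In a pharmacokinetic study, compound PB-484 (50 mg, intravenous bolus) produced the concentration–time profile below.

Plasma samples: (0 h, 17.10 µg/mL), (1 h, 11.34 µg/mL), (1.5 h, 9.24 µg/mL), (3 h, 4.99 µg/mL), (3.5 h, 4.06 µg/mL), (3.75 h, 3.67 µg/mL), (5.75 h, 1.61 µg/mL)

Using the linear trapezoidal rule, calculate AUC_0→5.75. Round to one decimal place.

Trapezoidal AUC_0→5.75:
  [0→1]: (17.10+11.34)/2 × 1 = 14.22
  [1→1.5]: (11.34+9.24)/2 × 0.5 = 5.145
  [1.5→3]: (9.24+4.99)/2 × 1.5 = 10.6725
  [3→3.5]: (4.99+4.06)/2 × 0.5 = 2.2625
  [3.5→3.75]: (4.06+3.67)/2 × 0.25 = 0.96625
  [3.75→5.75]: (3.67+1.61)/2 × 2 = 5.28
  Sum = 38.54625 µg/mL·h

AUC = 38.5 µg/mL·h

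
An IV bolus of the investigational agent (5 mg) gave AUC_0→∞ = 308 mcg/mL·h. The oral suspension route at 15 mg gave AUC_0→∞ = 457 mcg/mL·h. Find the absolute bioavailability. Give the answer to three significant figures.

F = 0.495

F = (AUC_ev / D_ev) / (AUC_iv / D_iv)
  = (457/15) / (308/5)
  = 30.4667 / 61.6 = 0.4946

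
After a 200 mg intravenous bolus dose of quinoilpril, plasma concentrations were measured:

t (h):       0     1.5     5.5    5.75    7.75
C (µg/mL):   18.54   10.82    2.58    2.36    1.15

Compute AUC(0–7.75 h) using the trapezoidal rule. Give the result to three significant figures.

Trapezoidal AUC_0→7.75:
  [0→1.5]: (18.54+10.82)/2 × 1.5 = 22.02
  [1.5→5.5]: (10.82+2.58)/2 × 4 = 26.8
  [5.5→5.75]: (2.58+2.36)/2 × 0.25 = 0.6175
  [5.75→7.75]: (2.36+1.15)/2 × 2 = 3.51
  Sum = 52.9475 µg/mL·h

AUC = 52.9 µg/mL·h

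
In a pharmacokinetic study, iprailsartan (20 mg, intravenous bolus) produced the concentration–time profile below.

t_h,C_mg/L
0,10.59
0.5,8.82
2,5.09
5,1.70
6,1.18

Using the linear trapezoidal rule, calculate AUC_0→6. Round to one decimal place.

Trapezoidal AUC_0→6:
  [0→0.5]: (10.59+8.82)/2 × 0.5 = 4.8525
  [0.5→2]: (8.82+5.09)/2 × 1.5 = 10.4325
  [2→5]: (5.09+1.70)/2 × 3 = 10.185
  [5→6]: (1.70+1.18)/2 × 1 = 1.44
  Sum = 26.91 mg/L·h

AUC = 26.9 mg/L·h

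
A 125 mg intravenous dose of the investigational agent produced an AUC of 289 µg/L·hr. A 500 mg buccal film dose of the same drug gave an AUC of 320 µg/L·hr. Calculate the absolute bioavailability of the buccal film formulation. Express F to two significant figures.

F = (AUC_ev / D_ev) / (AUC_iv / D_iv)
  = (320/500) / (289/125)
  = 0.64 / 2.312 = 0.2768

F = 0.28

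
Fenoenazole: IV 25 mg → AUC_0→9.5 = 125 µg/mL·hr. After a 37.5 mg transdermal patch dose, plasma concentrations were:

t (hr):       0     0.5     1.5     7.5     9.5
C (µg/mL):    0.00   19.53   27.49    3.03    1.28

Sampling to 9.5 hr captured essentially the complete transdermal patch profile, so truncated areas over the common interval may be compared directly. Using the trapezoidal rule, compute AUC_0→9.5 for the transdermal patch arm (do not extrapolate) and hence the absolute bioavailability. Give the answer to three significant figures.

F = 0.663

Trapezoidal AUC_0→9.5 (transdermal patch):
  [0→0.5]: (0.00+19.53)/2 × 0.5 = 4.8825
  [0.5→1.5]: (19.53+27.49)/2 × 1 = 23.51
  [1.5→7.5]: (27.49+3.03)/2 × 6 = 91.56
  [7.5→9.5]: (3.03+1.28)/2 × 2 = 4.31
  Sum = 124.2625 µg/mL·hr
F = (AUC_ev/D_ev)/(AUC_iv/D_iv) = (124.2625/37.5)/(125/25) = 3.31367/5 = 0.6627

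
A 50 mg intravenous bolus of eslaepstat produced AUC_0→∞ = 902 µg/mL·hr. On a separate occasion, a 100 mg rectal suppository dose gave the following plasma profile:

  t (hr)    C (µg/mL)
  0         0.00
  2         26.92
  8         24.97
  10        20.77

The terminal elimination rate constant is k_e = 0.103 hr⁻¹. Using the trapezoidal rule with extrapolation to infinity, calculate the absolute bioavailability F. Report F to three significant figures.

F = 0.238

Trapezoidal AUC_0→10 (rectal suppository):
  [0→2]: (0.00+26.92)/2 × 2 = 26.92
  [2→8]: (26.92+24.97)/2 × 6 = 155.67
  [8→10]: (24.97+20.77)/2 × 2 = 45.74
  Sum = 228.33 µg/mL·hr
Tail: C_last/k_e = 20.77/0.103 = 201.650
AUC_0→∞ (rectal suppository) = 228.33 + 201.650 = 429.98 µg/mL·hr
F = (AUC_ev/D_ev)/(AUC_iv/D_iv) = (429.98/100)/(902/50) = 4.2998/18.04 = 0.2383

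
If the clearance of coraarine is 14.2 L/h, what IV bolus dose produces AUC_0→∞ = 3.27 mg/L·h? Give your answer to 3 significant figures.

Dose = 46.4 mg

Dose_iv = CL × AUC_0→∞
     = 14.2 × 3.27 = 46.434 mg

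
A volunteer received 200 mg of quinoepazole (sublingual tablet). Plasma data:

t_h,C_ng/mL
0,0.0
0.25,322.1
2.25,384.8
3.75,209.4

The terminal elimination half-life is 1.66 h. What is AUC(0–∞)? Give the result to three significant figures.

AUC = 1690 ng/mL·h

Trapezoidal AUC_0→3.75:
  [0→0.25]: (0.0+322.1)/2 × 0.25 = 40.2625
  [0.25→2.25]: (322.1+384.8)/2 × 2 = 706.9
  [2.25→3.75]: (384.8+209.4)/2 × 1.5 = 445.65
  Sum = 1192.8125 ng/mL·h
k_e = ln2 / t½ = 0.693147 / 1.66 = 0.4176 h^-1
Extrapolated tail: C_last / k_e = 209.4 / 0.4176 = 501.437
AUC_0→∞ = 1192.8125 + 501.437 = 1694.2495 ng/mL·h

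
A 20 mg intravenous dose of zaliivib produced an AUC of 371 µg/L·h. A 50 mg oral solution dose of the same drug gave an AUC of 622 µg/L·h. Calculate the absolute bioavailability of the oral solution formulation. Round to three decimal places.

F = (AUC_ev / D_ev) / (AUC_iv / D_iv)
  = (622/50) / (371/20)
  = 12.44 / 18.55 = 0.6706

F = 0.671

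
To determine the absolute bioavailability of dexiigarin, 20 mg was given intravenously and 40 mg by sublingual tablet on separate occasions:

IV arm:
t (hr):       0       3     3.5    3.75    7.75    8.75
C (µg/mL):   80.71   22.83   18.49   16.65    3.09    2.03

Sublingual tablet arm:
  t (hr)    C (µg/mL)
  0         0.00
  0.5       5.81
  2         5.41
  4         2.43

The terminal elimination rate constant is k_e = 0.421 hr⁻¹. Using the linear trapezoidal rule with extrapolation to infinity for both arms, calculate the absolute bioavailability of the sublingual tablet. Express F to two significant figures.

F = 0.054

Trapezoidal AUC_0→8.75 (IV):
  [0→3]: (80.71+22.83)/2 × 3 = 155.31
  [3→3.5]: (22.83+18.49)/2 × 0.5 = 10.33
  [3.5→3.75]: (18.49+16.65)/2 × 0.25 = 4.3925
  [3.75→7.75]: (16.65+3.09)/2 × 4 = 39.48
  [7.75→8.75]: (3.09+2.03)/2 × 1 = 2.56
  Sum = 212.0725 µg/mL·hr
IV tail: 2.03/0.421 = 4.822; AUC_iv,0→∞ = 212.0725 + 4.822 = 216.8945 µg/mL·hr
Trapezoidal AUC_0→4 (sublingual tablet):
  [0→0.5]: (0.00+5.81)/2 × 0.5 = 1.4525
  [0.5→2]: (5.81+5.41)/2 × 1.5 = 8.415
  [2→4]: (5.41+2.43)/2 × 2 = 7.84
  Sum = 17.7075 µg/mL·hr
sublingual tablet tail: 2.43/0.421 = 5.772; AUC_ev,0→∞ = 17.7075 + 5.772 = 23.4795 µg/mL·hr
F = (AUC_ev/D_ev)/(AUC_iv/D_iv) = (23.4795/40)/(216.8945/20) = 0.5869875/10.844725 = 0.0541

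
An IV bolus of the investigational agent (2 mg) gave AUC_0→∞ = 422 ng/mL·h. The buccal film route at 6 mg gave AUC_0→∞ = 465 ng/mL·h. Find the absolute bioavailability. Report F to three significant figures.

F = 0.367

F = (AUC_ev / D_ev) / (AUC_iv / D_iv)
  = (465/6) / (422/2)
  = 77.5 / 211 = 0.3673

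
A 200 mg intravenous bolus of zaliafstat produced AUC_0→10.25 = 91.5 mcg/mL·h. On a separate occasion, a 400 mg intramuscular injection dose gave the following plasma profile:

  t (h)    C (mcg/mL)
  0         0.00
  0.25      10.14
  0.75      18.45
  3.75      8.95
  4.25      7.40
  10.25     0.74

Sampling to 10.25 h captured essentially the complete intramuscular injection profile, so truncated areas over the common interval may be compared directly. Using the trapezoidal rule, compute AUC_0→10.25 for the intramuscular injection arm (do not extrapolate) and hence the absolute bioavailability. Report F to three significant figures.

F = 0.426

Trapezoidal AUC_0→10.25 (intramuscular injection):
  [0→0.25]: (0.00+10.14)/2 × 0.25 = 1.2675
  [0.25→0.75]: (10.14+18.45)/2 × 0.5 = 7.1475
  [0.75→3.75]: (18.45+8.95)/2 × 3 = 41.1
  [3.75→4.25]: (8.95+7.40)/2 × 0.5 = 4.0875
  [4.25→10.25]: (7.40+0.74)/2 × 6 = 24.42
  Sum = 78.0225 mcg/mL·h
F = (AUC_ev/D_ev)/(AUC_iv/D_iv) = (78.0225/400)/(91.5/200) = 0.19505625/0.4575 = 0.4264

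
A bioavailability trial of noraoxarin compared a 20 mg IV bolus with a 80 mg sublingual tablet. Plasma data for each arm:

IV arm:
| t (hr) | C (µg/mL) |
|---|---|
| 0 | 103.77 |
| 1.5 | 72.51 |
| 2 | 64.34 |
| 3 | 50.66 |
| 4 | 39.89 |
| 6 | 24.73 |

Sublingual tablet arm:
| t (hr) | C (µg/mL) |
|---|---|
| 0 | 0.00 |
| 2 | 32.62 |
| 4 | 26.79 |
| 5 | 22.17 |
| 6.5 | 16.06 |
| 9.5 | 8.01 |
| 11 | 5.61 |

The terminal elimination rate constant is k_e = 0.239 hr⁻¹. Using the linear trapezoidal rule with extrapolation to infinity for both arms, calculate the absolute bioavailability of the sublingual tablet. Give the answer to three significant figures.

Trapezoidal AUC_0→6 (IV):
  [0→1.5]: (103.77+72.51)/2 × 1.5 = 132.21
  [1.5→2]: (72.51+64.34)/2 × 0.5 = 34.2125
  [2→3]: (64.34+50.66)/2 × 1 = 57.5
  [3→4]: (50.66+39.89)/2 × 1 = 45.275
  [4→6]: (39.89+24.73)/2 × 2 = 64.62
  Sum = 333.8175 µg/mL·hr
IV tail: 24.73/0.239 = 103.473; AUC_iv,0→∞ = 333.8175 + 103.473 = 437.2905 µg/mL·hr
Trapezoidal AUC_0→11 (sublingual tablet):
  [0→2]: (0.00+32.62)/2 × 2 = 32.62
  [2→4]: (32.62+26.79)/2 × 2 = 59.41
  [4→5]: (26.79+22.17)/2 × 1 = 24.48
  [5→6.5]: (22.17+16.06)/2 × 1.5 = 28.6725
  [6.5→9.5]: (16.06+8.01)/2 × 3 = 36.105
  [9.5→11]: (8.01+5.61)/2 × 1.5 = 10.215
  Sum = 191.5025 µg/mL·hr
sublingual tablet tail: 5.61/0.239 = 23.473; AUC_ev,0→∞ = 191.5025 + 23.473 = 214.9755 µg/mL·hr
F = (AUC_ev/D_ev)/(AUC_iv/D_iv) = (214.9755/80)/(437.2905/20) = 2.68719/21.864525 = 0.1229

F = 0.123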